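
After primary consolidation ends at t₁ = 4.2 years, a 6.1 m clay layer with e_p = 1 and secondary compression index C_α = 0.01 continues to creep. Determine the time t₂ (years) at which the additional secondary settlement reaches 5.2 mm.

t₂ ≈ 6.22 years

S_s = C_α·H/(1+e_p)·log₁₀(t₂/t₁) ⇒ log₁₀(t₂/t₁) = S_s·(1+e_p)/(C_α·H).
log₁₀(t₂/t₁) = 0.0052 × (1+1) / (0.01×6.1) = 0.1705
t₂ = t₁ × 10^0.1705 = 4.2 × 1.481 = 6.219 years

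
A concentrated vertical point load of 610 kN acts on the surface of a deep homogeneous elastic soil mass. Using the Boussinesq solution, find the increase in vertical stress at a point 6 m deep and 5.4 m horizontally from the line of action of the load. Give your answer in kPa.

Δσ_z ≈ 1.84 kPa

Boussinesq vertical stress below a point load on an elastic half-space:
Δσ_z = 3P/(2πz²) · [1 + (r/z)²]^(−5/2)
r/z = 5.4/6 = 0.9; [1+(r/z)²]^(−5/2) = 0.22688.
Δσ_z = 3×610/(2π×6²) × 0.22688 = 8.0904 × 0.22688 = 1.836 kPa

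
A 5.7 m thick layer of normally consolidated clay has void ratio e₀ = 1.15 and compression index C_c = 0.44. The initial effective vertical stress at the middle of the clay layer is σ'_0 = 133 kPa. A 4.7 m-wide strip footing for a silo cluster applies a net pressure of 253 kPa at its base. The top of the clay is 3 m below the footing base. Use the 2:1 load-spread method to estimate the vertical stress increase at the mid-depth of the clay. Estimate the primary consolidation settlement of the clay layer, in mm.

Mid-depth of clay below the footing base: z = 3 + 5.7/2 = 5.85 m.
Stress increase at mid-clay by the 2:1 spreading method:
Δσ = qB/(B+z) = 253×4.7/(4.7+5.85) = 112.71 kPa
Final effective stress: σ'_f = σ'_0 + Δσ = 133 + 112.71 = 245.71 kPa.
Normally consolidated clay, so the full stress increment lies on the virgin compression line:
S_c = C_c·H/(1+e₀)·log₁₀(σ'_f/σ'_0) = 0.44×5.7/(1+1.15)×log₁₀(245.71/133)
    = 1.1665 × 0.26657 = 0.311 m

S_c ≈ 311 mm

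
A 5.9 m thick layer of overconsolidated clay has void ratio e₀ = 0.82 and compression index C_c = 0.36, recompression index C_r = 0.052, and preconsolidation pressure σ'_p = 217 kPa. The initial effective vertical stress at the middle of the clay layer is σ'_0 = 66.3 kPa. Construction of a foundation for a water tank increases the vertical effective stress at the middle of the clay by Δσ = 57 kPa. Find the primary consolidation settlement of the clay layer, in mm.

S_c ≈ 45.4 mm

Final effective stress: σ'_f = 66.3 + 57 = 123.3 kPa.
σ'_f = 123.3 ≤ σ'_p = 217 kPa, so the clay remains overconsolidated and only the recompression index applies:
S_c = C_r·H/(1+e₀)·log₁₀(σ'_f/σ'_0) = 0.052×5.9/1.82×log₁₀(123.3/66.3)
    = 0.16857 × 0.26945 = 0.04542 m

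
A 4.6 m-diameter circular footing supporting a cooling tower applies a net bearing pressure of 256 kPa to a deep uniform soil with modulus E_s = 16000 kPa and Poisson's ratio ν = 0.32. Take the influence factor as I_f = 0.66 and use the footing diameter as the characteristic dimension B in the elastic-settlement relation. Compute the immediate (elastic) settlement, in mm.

S_e ≈ 43.6 mm

Immediate (elastic) settlement: S_e = q·B·(1−ν²)/E_s · I_f.
S_e = 256 × 4.6 × (1 − 0.32²) / 16000 × 0.66
    = 256 × 4.6 × 0.8976 / 16000 × 0.66
    = 0.0436 m = 43.6 mm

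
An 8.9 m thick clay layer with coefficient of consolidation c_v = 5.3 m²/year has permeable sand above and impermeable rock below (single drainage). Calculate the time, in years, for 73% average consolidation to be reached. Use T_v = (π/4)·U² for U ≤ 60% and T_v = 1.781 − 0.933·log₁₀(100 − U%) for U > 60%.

t ≈ 6.66 years

Drainage path length: H_d = H = 8.9 m (single drainage).
U > 60%: T_v = 1.781 − 0.933·log₁₀(100 − 73) = 0.44554.
t = T_v·H_d²/c_v = 0.44554×8.9²/5.3 = 6.659 years.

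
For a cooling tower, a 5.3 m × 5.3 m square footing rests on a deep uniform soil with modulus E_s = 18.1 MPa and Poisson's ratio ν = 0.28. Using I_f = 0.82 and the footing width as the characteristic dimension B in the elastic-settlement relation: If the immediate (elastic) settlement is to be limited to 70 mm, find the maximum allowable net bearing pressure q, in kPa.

E_s = 18.1 MPa = 18100 kPa.
S_e = q·B·(1−ν²)/E_s · I_f  ⇒  q = S_e·E_s / (B·(1−ν²)·I_f).
q = 0.07 × 18100 / (5.3 × 0.9216 × 0.82) = 316.3 kPa

q ≈ 316 kPa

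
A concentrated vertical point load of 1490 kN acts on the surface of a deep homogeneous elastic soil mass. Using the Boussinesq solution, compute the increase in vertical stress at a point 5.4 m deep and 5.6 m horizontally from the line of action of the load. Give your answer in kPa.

Δσ_z ≈ 3.93 kPa

Boussinesq vertical stress below a point load on an elastic half-space:
Δσ_z = 3P/(2πz²) · [1 + (r/z)²]^(−5/2)
r/z = 5.6/5.4 = 1.037; [1+(r/z)²]^(−5/2) = 0.16115.
Δσ_z = 3×1490/(2π×5.4²) × 0.16115 = 24.397 × 0.16115 = 3.932 kPa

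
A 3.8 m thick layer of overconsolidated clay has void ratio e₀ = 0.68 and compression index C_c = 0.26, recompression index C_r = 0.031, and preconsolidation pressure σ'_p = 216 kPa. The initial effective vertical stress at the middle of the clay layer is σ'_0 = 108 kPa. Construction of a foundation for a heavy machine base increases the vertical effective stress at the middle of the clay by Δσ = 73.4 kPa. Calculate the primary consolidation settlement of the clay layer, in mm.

S_c ≈ 15.8 mm

Final effective stress: σ'_f = 108 + 73.4 = 181.4 kPa.
σ'_f = 181.4 ≤ σ'_p = 216 kPa, so the clay remains overconsolidated and only the recompression index applies:
S_c = C_r·H/(1+e₀)·log₁₀(σ'_f/σ'_0) = 0.031×3.8/1.68×log₁₀(181.4/108)
    = 0.070119 × 0.22521 = 0.01579 m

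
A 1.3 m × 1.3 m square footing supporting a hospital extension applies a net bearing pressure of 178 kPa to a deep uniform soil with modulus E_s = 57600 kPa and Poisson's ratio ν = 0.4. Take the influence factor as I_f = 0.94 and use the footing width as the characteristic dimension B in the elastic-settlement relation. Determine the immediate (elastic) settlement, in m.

Immediate (elastic) settlement: S_e = q·B·(1−ν²)/E_s · I_f.
S_e = 178 × 1.3 × (1 − 0.4²) / 57600 × 0.94
    = 178 × 1.3 × 0.84 / 57600 × 0.94
    = 0.003172 m

S_e ≈ 0.00317 m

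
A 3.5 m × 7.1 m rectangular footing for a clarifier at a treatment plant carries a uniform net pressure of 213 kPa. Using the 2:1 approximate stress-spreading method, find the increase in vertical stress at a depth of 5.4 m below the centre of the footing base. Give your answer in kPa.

Δσ_z ≈ 47.6 kPa

By the 2:1 method the load spreads at 1 horizontal : 2 vertical, so at depth z the loaded area has grown by z in each plan dimension:
Δσ = qBL/((B+z)(L+z)) = 213×3.5×7.1/((3.5+5.4)(7.1+5.4)) = 47.578 kPa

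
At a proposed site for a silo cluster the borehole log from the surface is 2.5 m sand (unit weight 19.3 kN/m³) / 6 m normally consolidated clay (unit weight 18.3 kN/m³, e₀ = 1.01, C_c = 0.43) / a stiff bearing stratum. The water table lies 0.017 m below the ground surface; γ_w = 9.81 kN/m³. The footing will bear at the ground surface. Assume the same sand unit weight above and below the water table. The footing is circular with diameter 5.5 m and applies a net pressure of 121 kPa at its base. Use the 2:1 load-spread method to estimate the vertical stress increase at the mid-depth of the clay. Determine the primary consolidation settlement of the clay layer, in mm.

S_c ≈ 266 mm

Mid-depth of clay below the ground surface: z = 2.5 + 6/2 = 5.5 m.
Total vertical stress at mid-clay: σ_v = 19.3×2.5 + 18.3×3 = 103.15 kPa.
Pore pressure: u = 9.81×(5.5 − 0.017) = 53.788 kPa.
Initial effective stress: σ'_0 = σ_v − u = 103.15 − 53.788 = 49.362 kPa.
Stress increase at mid-clay by the 2:1 spreading method:
Δσ ≈ qD²/(D+z)² = 121×5.5²/(5.5+5.5)² = 30.25 kPa
Final effective stress: σ'_f = σ'_0 + Δσ = 49.362 + 30.25 = 79.612 kPa.
Normally consolidated clay, so the full stress increment lies on the virgin compression line:
S_c = C_c·H/(1+e₀)·log₁₀(σ'_f/σ'_0) = 0.43×6/(1+1.01)×log₁₀(79.612/49.362)
    = 1.2836 × 0.20759 = 0.2665 m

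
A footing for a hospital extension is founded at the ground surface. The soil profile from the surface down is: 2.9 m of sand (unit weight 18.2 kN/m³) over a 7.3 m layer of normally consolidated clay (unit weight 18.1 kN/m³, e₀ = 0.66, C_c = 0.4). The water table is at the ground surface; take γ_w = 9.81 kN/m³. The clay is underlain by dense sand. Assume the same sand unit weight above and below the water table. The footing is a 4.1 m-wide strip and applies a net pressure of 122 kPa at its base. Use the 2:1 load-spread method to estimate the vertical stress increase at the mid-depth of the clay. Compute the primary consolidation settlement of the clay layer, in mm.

Mid-depth of clay below the ground surface: z = 2.9 + 7.3/2 = 6.55 m.
Total vertical stress at mid-clay: σ_v = 18.2×2.9 + 18.1×3.65 = 118.84 kPa.
Pore pressure: u = 9.81×(6.55 − 0) = 64.255 kPa.
Initial effective stress: σ'_0 = σ_v − u = 118.84 − 64.255 = 54.585 kPa.
Stress increase at mid-clay by the 2:1 spreading method:
Δσ = qB/(B+z) = 122×4.1/(4.1+6.55) = 46.967 kPa
Final effective stress: σ'_f = σ'_0 + Δσ = 54.585 + 46.967 = 101.55 kPa.
Normally consolidated clay, so the full stress increment lies on the virgin compression line:
S_c = C_c·H/(1+e₀)·log₁₀(σ'_f/σ'_0) = 0.4×7.3/(1+0.66)×log₁₀(101.55/54.585)
    = 1.759 × 0.26961 = 0.4742 m

S_c ≈ 474 mm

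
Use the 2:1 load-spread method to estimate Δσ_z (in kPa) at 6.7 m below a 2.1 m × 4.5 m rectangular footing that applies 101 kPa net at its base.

By the 2:1 method the load spreads at 1 horizontal : 2 vertical, so at depth z the loaded area has grown by z in each plan dimension:
Δσ = qBL/((B+z)(L+z)) = 101×2.1×4.5/((2.1+6.7)(4.5+6.7)) = 9.6839 kPa

Δσ_z ≈ 9.68 kPa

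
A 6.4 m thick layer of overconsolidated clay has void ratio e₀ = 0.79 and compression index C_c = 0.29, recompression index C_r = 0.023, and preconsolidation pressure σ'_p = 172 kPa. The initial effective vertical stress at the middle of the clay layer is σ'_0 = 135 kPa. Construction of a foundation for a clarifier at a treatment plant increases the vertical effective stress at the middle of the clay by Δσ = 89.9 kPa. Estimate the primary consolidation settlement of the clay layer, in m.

Final effective stress: σ'_f = 135 + 89.9 = 224.9 kPa.
σ'_f = 224.9 > σ'_p = 172 kPa, so the stress path crosses the preconsolidation pressure — recompression up to σ'_p, then virgin compression beyond:
S_c = H/(1+e₀)·[C_r·log₁₀(σ'_p/σ'_0) + C_c·log₁₀(σ'_f/σ'_p)]
    = 6.4/1.79 × [0.023×log₁₀(172/135) + 0.29×log₁₀(224.9/172)]
    = 3.5754 × [0.0024195 + 0.033774] = 0.1294 m

S_c ≈ 0.129 m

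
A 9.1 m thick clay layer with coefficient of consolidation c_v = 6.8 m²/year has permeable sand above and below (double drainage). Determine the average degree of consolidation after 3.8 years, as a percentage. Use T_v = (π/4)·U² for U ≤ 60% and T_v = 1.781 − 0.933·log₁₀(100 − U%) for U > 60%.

Drainage path length: H_d = H/2 = 4.55 m (double drainage).
T_v = c_v·t/H_d² = 6.8×3.8/4.55² = 1.2482.
T_v = 1.2482 corresponds to the U > 60% branch:
U = 1 − 10^((1.781 − T_v)/0.933)/100 = 0.9628

U ≈ 96.3 %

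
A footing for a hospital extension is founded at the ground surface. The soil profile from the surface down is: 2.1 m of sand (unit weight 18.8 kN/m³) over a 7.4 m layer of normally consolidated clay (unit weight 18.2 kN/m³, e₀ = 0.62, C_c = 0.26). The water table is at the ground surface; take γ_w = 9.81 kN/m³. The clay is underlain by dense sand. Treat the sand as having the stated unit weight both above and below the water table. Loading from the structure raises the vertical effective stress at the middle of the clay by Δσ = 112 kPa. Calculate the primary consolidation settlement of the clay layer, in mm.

S_c ≈ 607 mm

Mid-depth of clay below the ground surface: z = 2.1 + 7.4/2 = 5.8 m.
Total vertical stress at mid-clay: σ_v = 18.8×2.1 + 18.2×3.7 = 106.82 kPa.
Pore pressure: u = 9.81×(5.8 − 0) = 56.898 kPa.
Initial effective stress: σ'_0 = σ_v − u = 106.82 − 56.898 = 49.922 kPa.
Final effective stress: σ'_f = σ'_0 + Δσ = 49.922 + 112 = 161.92 kPa.
Normally consolidated clay, so the full stress increment lies on the virgin compression line:
S_c = C_c·H/(1+e₀)·log₁₀(σ'_f/σ'_0) = 0.26×7.4/(1+0.62)×log₁₀(161.92/49.922)
    = 1.1877 × 0.51101 = 0.6069 m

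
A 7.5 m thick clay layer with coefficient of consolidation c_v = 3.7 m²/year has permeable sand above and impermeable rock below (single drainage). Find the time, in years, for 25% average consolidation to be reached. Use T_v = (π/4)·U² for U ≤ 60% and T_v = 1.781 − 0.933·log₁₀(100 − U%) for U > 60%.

t ≈ 0.746 years

Drainage path length: H_d = H = 7.5 m (single drainage).
U ≤ 60%: T_v = (π/4)·U² = (π/4)×0.25² = 0.049087.
t = T_v·H_d²/c_v = 0.049087×7.5²/3.7 = 0.7463 years.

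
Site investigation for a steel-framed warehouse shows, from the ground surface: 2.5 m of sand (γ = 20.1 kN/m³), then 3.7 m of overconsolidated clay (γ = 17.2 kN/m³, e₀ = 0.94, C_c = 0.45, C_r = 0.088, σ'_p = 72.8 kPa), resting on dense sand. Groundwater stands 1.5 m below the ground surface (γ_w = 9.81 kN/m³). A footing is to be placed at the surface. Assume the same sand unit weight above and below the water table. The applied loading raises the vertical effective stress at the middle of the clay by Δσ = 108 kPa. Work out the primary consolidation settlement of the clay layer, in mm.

Mid-depth of clay below the ground surface: z = 2.5 + 3.7/2 = 4.35 m.
Total vertical stress at mid-clay: σ_v = 20.1×2.5 + 17.2×1.85 = 82.07 kPa.
Pore pressure: u = 9.81×(4.35 − 1.5) = 27.959 kPa.
Initial effective stress: σ'_0 = σ_v − u = 82.07 − 27.959 = 54.111 kPa.
Final effective stress: σ'_f = 54.111 + 108 = 162.11 kPa.
σ'_f = 162.11 > σ'_p = 72.8 kPa, so the stress path crosses the preconsolidation pressure — recompression up to σ'_p, then virgin compression beyond:
S_c = H/(1+e₀)·[C_r·log₁₀(σ'_p/σ'_0) + C_c·log₁₀(σ'_f/σ'_p)]
    = 3.7/1.94 × [0.088×log₁₀(72.8/54.111) + 0.45×log₁₀(162.11/72.8)]
    = 1.9072 × [0.011338 + 0.15646] = 0.32 m

S_c ≈ 320 mm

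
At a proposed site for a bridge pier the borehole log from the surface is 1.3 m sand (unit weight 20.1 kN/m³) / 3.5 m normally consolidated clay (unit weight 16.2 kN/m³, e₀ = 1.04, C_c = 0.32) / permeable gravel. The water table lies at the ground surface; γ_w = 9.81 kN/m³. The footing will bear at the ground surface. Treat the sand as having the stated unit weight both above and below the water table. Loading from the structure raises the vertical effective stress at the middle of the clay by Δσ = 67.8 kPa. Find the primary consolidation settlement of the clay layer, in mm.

Mid-depth of clay below the ground surface: z = 1.3 + 3.5/2 = 3.05 m.
Total vertical stress at mid-clay: σ_v = 20.1×1.3 + 16.2×1.75 = 54.48 kPa.
Pore pressure: u = 9.81×(3.05 − 0) = 29.921 kPa.
Initial effective stress: σ'_0 = σ_v − u = 54.48 − 29.921 = 24.559 kPa.
Final effective stress: σ'_f = σ'_0 + Δσ = 24.559 + 67.8 = 92.359 kPa.
Normally consolidated clay, so the full stress increment lies on the virgin compression line:
S_c = C_c·H/(1+e₀)·log₁₀(σ'_f/σ'_0) = 0.32×3.5/(1+1.04)×log₁₀(92.359/24.559)
    = 0.54902 × 0.57527 = 0.3158 m

S_c ≈ 316 mm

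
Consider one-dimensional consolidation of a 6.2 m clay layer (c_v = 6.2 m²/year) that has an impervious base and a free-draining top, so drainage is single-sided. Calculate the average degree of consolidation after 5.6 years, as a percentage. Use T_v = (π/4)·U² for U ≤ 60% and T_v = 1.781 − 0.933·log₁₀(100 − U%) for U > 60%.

U ≈ 91.3 %

Drainage path length: H_d = H = 6.2 m (single drainage).
T_v = c_v·t/H_d² = 6.2×5.6/6.2² = 0.90323.
T_v = 0.90323 corresponds to the U > 60% branch:
U = 1 − 10^((1.781 − T_v)/0.933)/100 = 0.9127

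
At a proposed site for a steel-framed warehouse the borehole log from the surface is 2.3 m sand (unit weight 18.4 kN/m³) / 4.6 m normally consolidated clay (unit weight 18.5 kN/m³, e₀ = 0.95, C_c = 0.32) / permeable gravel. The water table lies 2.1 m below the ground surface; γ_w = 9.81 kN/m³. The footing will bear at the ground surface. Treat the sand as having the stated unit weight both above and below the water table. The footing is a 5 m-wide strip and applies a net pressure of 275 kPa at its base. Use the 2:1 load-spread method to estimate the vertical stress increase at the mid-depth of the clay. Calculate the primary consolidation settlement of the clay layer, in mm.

S_c ≈ 399 mm

Mid-depth of clay below the ground surface: z = 2.3 + 4.6/2 = 4.6 m.
Total vertical stress at mid-clay: σ_v = 18.4×2.3 + 18.5×2.3 = 84.87 kPa.
Pore pressure: u = 9.81×(4.6 − 2.1) = 24.525 kPa.
Initial effective stress: σ'_0 = σ_v − u = 84.87 − 24.525 = 60.345 kPa.
Stress increase at mid-clay by the 2:1 spreading method:
Δσ = qB/(B+z) = 275×5/(5+4.6) = 143.23 kPa
Final effective stress: σ'_f = σ'_0 + Δσ = 60.345 + 143.23 = 203.57 kPa.
Normally consolidated clay, so the full stress increment lies on the virgin compression line:
S_c = C_c·H/(1+e₀)·log₁₀(σ'_f/σ'_0) = 0.32×4.6/(1+0.95)×log₁₀(203.57/60.345)
    = 0.75487 × 0.52807 = 0.3986 m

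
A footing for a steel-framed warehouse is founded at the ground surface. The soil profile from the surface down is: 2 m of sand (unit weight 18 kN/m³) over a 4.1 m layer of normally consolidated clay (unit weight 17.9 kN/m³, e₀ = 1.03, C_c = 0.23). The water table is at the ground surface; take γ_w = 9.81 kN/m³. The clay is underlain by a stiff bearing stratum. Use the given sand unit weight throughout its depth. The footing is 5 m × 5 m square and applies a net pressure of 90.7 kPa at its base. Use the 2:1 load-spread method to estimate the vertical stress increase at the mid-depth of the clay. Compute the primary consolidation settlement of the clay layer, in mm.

Mid-depth of clay below the ground surface: z = 2 + 4.1/2 = 4.05 m.
Total vertical stress at mid-clay: σ_v = 18×2 + 17.9×2.05 = 72.695 kPa.
Pore pressure: u = 9.81×(4.05 − 0) = 39.73 kPa.
Initial effective stress: σ'_0 = σ_v − u = 72.695 − 39.73 = 32.965 kPa.
Stress increase at mid-clay by the 2:1 spreading method:
Δσ = qBL/((B+z)(L+z)) = 90.7×5×5/((5+4.05)(5+4.05)) = 27.685 kPa
Final effective stress: σ'_f = σ'_0 + Δσ = 32.965 + 27.685 = 60.65 kPa.
Normally consolidated clay, so the full stress increment lies on the virgin compression line:
S_c = C_c·H/(1+e₀)·log₁₀(σ'_f/σ'_0) = 0.23×4.1/(1+1.03)×log₁₀(60.65/32.965)
    = 0.46453 × 0.26478 = 0.123 m

S_c ≈ 123 mm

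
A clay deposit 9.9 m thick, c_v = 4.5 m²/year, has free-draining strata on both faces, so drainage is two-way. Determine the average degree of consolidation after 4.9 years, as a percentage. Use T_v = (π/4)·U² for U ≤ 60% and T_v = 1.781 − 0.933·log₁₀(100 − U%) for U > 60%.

Drainage path length: H_d = H/2 = 4.95 m (double drainage).
T_v = c_v·t/H_d² = 4.5×4.9/4.95² = 0.89991.
T_v = 0.89991 corresponds to the U > 60% branch:
U = 1 − 10^((1.781 − T_v)/0.933)/100 = 0.912

U ≈ 91.2 %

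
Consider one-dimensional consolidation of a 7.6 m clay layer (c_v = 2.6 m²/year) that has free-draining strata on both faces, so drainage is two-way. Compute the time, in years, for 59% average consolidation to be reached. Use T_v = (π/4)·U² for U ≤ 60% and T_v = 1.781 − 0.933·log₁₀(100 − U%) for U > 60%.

t ≈ 1.52 years

Drainage path length: H_d = H/2 = 3.8 m (double drainage).
U ≤ 60%: T_v = (π/4)·U² = (π/4)×0.59² = 0.2734.
t = T_v·H_d²/c_v = 0.2734×3.8²/2.6 = 1.518 years.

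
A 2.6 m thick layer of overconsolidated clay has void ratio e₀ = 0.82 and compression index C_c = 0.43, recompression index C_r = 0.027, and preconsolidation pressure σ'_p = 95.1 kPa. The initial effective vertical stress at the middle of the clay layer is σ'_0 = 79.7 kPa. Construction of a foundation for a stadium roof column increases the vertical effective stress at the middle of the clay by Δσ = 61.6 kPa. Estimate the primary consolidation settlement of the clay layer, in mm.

Final effective stress: σ'_f = 79.7 + 61.6 = 141.3 kPa.
σ'_f = 141.3 > σ'_p = 95.1 kPa, so the stress path crosses the preconsolidation pressure — recompression up to σ'_p, then virgin compression beyond:
S_c = H/(1+e₀)·[C_r·log₁₀(σ'_p/σ'_0) + C_c·log₁₀(σ'_f/σ'_p)]
    = 2.6/1.82 × [0.027×log₁₀(95.1/79.7) + 0.43×log₁₀(141.3/95.1)]
    = 1.4286 × [0.0020715 + 0.073944] = 0.1086 m

S_c ≈ 109 mm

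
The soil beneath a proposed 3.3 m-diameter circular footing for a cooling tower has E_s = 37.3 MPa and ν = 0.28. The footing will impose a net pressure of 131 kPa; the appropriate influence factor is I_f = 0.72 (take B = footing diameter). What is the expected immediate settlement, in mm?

S_e ≈ 7.69 mm

Immediate (elastic) settlement: S_e = q·B·(1−ν²)/E_s · I_f.
E_s = 37.3 MPa = 37300 kPa.
S_e = 131 × 3.3 × (1 − 0.28²) / 37300 × 0.72
    = 131 × 3.3 × 0.9216 / 37300 × 0.72
    = 0.00769 m = 7.69 mm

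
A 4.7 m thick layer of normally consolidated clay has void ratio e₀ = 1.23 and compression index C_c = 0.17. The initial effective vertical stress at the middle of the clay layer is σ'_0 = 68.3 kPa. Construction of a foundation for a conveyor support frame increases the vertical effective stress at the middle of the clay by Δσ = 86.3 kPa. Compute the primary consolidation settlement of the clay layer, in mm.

Final effective stress: σ'_f = σ'_0 + Δσ = 68.3 + 86.3 = 154.6 kPa.
Normally consolidated clay, so the full stress increment lies on the virgin compression line:
S_c = C_c·H/(1+e₀)·log₁₀(σ'_f/σ'_0) = 0.17×4.7/(1+1.23)×log₁₀(154.6/68.3)
    = 0.3583 × 0.35479 = 0.1271 m

S_c ≈ 127 mm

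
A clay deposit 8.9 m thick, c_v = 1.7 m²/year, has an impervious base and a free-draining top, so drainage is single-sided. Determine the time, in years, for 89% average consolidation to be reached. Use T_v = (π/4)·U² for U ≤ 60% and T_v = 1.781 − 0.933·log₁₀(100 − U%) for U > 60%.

Drainage path length: H_d = H = 8.9 m (single drainage).
U > 60%: T_v = 1.781 − 0.933·log₁₀(100 − 89) = 0.80938.
t = T_v·H_d²/c_v = 0.80938×8.9²/1.7 = 37.71 years.

t ≈ 37.7 years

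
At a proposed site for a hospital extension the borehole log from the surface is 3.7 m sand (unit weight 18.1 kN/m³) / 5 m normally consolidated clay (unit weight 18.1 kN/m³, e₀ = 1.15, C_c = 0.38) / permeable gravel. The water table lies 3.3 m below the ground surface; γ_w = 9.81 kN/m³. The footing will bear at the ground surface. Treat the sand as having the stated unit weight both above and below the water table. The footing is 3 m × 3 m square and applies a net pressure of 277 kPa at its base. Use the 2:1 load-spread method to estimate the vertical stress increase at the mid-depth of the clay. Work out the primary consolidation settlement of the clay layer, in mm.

Mid-depth of clay below the ground surface: z = 3.7 + 5/2 = 6.2 m.
Total vertical stress at mid-clay: σ_v = 18.1×3.7 + 18.1×2.5 = 112.22 kPa.
Pore pressure: u = 9.81×(6.2 − 3.3) = 28.449 kPa.
Initial effective stress: σ'_0 = σ_v − u = 112.22 − 28.449 = 83.771 kPa.
Stress increase at mid-clay by the 2:1 spreading method:
Δσ = qBL/((B+z)(L+z)) = 277×3×3/((3+6.2)(3+6.2)) = 29.454 kPa
Final effective stress: σ'_f = σ'_0 + Δσ = 83.771 + 29.454 = 113.22 kPa.
Normally consolidated clay, so the full stress increment lies on the virgin compression line:
S_c = C_c·H/(1+e₀)·log₁₀(σ'_f/σ'_0) = 0.38×5/(1+1.15)×log₁₀(113.22/83.771)
    = 0.88372 × 0.13083 = 0.1156 m

S_c ≈ 116 mm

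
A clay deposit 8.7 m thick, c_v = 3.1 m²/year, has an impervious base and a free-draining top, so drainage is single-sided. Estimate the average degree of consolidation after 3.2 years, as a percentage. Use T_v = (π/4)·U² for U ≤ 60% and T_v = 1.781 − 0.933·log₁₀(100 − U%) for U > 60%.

U ≈ 40.8 %

Drainage path length: H_d = H = 8.7 m (single drainage).
T_v = c_v·t/H_d² = 3.1×3.2/8.7² = 0.13106.
T_v = 0.13106 corresponds to the U ≤ 60% branch:
U = √(4T_v/π) = 0.4085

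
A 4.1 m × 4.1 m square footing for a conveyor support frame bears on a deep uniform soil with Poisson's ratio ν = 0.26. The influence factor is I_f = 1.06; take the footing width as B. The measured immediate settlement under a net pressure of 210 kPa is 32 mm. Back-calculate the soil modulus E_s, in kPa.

E_s ≈ 26600 kPa

S_e = q·B·(1−ν²)/E_s · I_f  ⇒  E_s = q·B·(1−ν²)·I_f / S_e.
E_s = 210 × 4.1 × 0.9324 × 1.06 / 0.032 = 26590 kPa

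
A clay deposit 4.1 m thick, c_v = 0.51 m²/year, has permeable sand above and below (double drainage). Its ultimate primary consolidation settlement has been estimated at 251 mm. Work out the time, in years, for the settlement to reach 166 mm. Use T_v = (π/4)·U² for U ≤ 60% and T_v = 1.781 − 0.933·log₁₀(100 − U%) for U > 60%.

t ≈ 2.91 years

Drainage path length: H_d = H/2 = 2.05 m (double drainage).
U = S(t)/S_ult = 166/251 = 0.6614.
U > 60%: T_v = 1.781 − 0.933·log₁₀(100 − 66.135) = 0.35375.
t = T_v·H_d²/c_v = 0.35375×2.05²/0.51 = 2.915 years.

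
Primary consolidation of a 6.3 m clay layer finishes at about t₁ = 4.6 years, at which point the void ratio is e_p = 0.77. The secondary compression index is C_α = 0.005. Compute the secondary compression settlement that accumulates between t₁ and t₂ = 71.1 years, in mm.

S_s ≈ 21.2 mm

Secondary compression: S_s = C_α·H/(1+e_p)·log₁₀(t₂/t₁)
S_s = 0.005×6.3/(1+0.77)×log₁₀(71.1/4.6)
    = 0.0178 × 1.189 = 0.02116 m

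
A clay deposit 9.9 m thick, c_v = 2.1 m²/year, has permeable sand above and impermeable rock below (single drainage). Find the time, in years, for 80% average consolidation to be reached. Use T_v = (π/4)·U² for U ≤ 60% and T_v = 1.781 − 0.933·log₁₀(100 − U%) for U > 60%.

Drainage path length: H_d = H = 9.9 m (single drainage).
U > 60%: T_v = 1.781 − 0.933·log₁₀(100 − 80) = 0.56714.
t = T_v·H_d²/c_v = 0.56714×9.9²/2.1 = 26.47 years.

t ≈ 26.5 years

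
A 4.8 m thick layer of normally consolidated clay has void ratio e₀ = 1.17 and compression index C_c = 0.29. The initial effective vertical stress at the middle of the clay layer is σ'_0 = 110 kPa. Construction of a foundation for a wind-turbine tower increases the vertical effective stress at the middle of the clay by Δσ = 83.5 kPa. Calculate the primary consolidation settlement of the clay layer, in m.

Final effective stress: σ'_f = σ'_0 + Δσ = 110 + 83.5 = 193.5 kPa.
Normally consolidated clay, so the full stress increment lies on the virgin compression line:
S_c = C_c·H/(1+e₀)·log₁₀(σ'_f/σ'_0) = 0.29×4.8/(1+1.17)×log₁₀(193.5/110)
    = 0.64147 × 0.24529 = 0.1573 m

S_c ≈ 0.157 m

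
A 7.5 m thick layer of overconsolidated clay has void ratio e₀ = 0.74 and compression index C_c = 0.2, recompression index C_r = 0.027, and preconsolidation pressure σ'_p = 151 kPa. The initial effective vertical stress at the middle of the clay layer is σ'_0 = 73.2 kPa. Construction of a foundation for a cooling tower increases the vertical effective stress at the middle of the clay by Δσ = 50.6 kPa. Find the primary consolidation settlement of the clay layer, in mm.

Final effective stress: σ'_f = 73.2 + 50.6 = 123.8 kPa.
σ'_f = 123.8 ≤ σ'_p = 151 kPa, so the clay remains overconsolidated and only the recompression index applies:
S_c = C_r·H/(1+e₀)·log₁₀(σ'_f/σ'_0) = 0.027×7.5/1.74×log₁₀(123.8/73.2)
    = 0.11638 × 0.22821 = 0.02656 m

S_c ≈ 26.6 mm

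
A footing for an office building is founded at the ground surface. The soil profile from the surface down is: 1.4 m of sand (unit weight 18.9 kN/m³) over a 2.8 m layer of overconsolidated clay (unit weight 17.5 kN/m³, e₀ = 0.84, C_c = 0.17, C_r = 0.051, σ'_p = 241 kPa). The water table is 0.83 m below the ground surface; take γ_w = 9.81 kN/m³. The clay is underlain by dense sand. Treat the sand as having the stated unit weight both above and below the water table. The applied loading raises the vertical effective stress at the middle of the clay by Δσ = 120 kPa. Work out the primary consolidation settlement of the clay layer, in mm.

S_c ≈ 52.8 mm

Mid-depth of clay below the ground surface: z = 1.4 + 2.8/2 = 2.8 m.
Total vertical stress at mid-clay: σ_v = 18.9×1.4 + 17.5×1.4 = 50.96 kPa.
Pore pressure: u = 9.81×(2.8 − 0.83) = 19.326 kPa.
Initial effective stress: σ'_0 = σ_v − u = 50.96 − 19.326 = 31.634 kPa.
Final effective stress: σ'_f = 31.634 + 120 = 151.63 kPa.
σ'_f = 151.63 ≤ σ'_p = 241 kPa, so the clay remains overconsolidated and only the recompression index applies:
S_c = C_r·H/(1+e₀)·log₁₀(σ'_f/σ'_0) = 0.051×2.8/1.84×log₁₀(151.63/31.634)
    = 0.077607 × 0.68063 = 0.05282 m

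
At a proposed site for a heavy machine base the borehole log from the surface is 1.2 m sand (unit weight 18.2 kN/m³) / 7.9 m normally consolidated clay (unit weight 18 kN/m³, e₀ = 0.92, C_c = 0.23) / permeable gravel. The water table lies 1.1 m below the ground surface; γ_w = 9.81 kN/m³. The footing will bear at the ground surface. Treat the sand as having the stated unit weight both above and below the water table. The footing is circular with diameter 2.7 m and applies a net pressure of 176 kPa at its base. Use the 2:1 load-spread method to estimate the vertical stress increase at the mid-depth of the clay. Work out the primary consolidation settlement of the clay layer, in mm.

S_c ≈ 136 mm

Mid-depth of clay below the ground surface: z = 1.2 + 7.9/2 = 5.15 m.
Total vertical stress at mid-clay: σ_v = 18.2×1.2 + 18×3.95 = 92.94 kPa.
Pore pressure: u = 9.81×(5.15 − 1.1) = 39.73 kPa.
Initial effective stress: σ'_0 = σ_v − u = 92.94 − 39.73 = 53.21 kPa.
Stress increase at mid-clay by the 2:1 spreading method:
Δσ ≈ qD²/(D+z)² = 176×2.7²/(2.7+5.15)² = 20.821 kPa
Final effective stress: σ'_f = σ'_0 + Δσ = 53.21 + 20.821 = 74.031 kPa.
Normally consolidated clay, so the full stress increment lies on the virgin compression line:
S_c = C_c·H/(1+e₀)·log₁₀(σ'_f/σ'_0) = 0.23×7.9/(1+0.92)×log₁₀(74.031/53.21)
    = 0.94635 × 0.14342 = 0.1357 m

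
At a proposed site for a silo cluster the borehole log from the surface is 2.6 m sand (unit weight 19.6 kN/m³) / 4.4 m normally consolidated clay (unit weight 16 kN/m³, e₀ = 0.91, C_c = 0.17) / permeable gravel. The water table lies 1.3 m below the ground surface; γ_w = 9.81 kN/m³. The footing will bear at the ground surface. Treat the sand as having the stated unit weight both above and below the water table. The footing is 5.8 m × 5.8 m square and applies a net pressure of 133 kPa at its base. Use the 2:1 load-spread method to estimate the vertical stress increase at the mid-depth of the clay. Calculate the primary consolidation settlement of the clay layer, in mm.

S_c ≈ 97 mm

Mid-depth of clay below the ground surface: z = 2.6 + 4.4/2 = 4.8 m.
Total vertical stress at mid-clay: σ_v = 19.6×2.6 + 16×2.2 = 86.16 kPa.
Pore pressure: u = 9.81×(4.8 − 1.3) = 34.335 kPa.
Initial effective stress: σ'_0 = σ_v − u = 86.16 − 34.335 = 51.825 kPa.
Stress increase at mid-clay by the 2:1 spreading method:
Δσ = qBL/((B+z)(L+z)) = 133×5.8×5.8/((5.8+4.8)(5.8+4.8)) = 39.82 kPa
Final effective stress: σ'_f = σ'_0 + Δσ = 51.825 + 39.82 = 91.645 kPa.
Normally consolidated clay, so the full stress increment lies on the virgin compression line:
S_c = C_c·H/(1+e₀)·log₁₀(σ'_f/σ'_0) = 0.17×4.4/(1+0.91)×log₁₀(91.645/51.825)
    = 0.39162 × 0.24757 = 0.09695 m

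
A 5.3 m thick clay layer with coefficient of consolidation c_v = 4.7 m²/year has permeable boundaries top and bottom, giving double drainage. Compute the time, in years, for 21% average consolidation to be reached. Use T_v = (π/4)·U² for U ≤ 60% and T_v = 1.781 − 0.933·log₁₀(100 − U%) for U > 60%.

t ≈ 0.0518 years

Drainage path length: H_d = H/2 = 2.65 m (double drainage).
U ≤ 60%: T_v = (π/4)·U² = (π/4)×0.21² = 0.034636.
t = T_v·H_d²/c_v = 0.034636×2.65²/4.7 = 0.05175 years.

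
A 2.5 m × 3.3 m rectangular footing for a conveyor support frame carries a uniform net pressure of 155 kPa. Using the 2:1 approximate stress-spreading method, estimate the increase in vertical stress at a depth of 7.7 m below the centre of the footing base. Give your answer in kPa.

Δσ_z ≈ 11.4 kPa

By the 2:1 method the load spreads at 1 horizontal : 2 vertical, so at depth z the loaded area has grown by z in each plan dimension:
Δσ = qBL/((B+z)(L+z)) = 155×2.5×3.3/((2.5+7.7)(3.3+7.7)) = 11.397 kPa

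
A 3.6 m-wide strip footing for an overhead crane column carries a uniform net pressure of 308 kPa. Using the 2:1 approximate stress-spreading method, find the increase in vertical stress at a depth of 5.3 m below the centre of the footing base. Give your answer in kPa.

By the 2:1 method the load spreads at 1 horizontal : 2 vertical, so at depth z the loaded area has grown by z in each plan dimension:
Δσ = qB/(B+z) = 308×3.6/(3.6+5.3) = 124.58 kPa

Δσ_z ≈ 125 kPa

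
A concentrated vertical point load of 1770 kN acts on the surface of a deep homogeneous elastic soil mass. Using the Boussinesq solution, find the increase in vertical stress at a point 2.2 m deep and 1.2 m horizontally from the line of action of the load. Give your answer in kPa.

Boussinesq vertical stress below a point load on an elastic half-space:
Δσ_z = 3P/(2πz²) · [1 + (r/z)²]^(−5/2)
r/z = 1.2/2.2 = 0.54545; [1+(r/z)²]^(−5/2) = 0.52145.
Δσ_z = 3×1770/(2π×2.2²) × 0.52145 = 174.61 × 0.52145 = 91.05 kPa

Δσ_z ≈ 91.1 kPa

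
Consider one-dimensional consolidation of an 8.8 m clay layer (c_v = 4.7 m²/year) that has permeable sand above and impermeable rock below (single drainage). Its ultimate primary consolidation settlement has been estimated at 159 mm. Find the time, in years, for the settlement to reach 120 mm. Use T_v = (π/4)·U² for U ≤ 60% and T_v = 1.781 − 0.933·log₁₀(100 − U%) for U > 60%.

t ≈ 7.98 years

Drainage path length: H_d = H = 8.8 m (single drainage).
U = S(t)/S_ult = 120/159 = 0.7547.
U > 60%: T_v = 1.781 − 0.933·log₁₀(100 − 75.472) = 0.48444.
t = T_v·H_d²/c_v = 0.48444×8.8²/4.7 = 7.982 years.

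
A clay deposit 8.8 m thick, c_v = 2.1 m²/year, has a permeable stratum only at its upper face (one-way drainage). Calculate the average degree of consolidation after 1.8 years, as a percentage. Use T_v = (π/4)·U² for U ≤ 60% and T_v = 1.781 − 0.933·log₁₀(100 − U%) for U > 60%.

Drainage path length: H_d = H = 8.8 m (single drainage).
T_v = c_v·t/H_d² = 2.1×1.8/8.8² = 0.048812.
T_v = 0.048812 corresponds to the U ≤ 60% branch:
U = √(4T_v/π) = 0.2493

U ≈ 24.9 %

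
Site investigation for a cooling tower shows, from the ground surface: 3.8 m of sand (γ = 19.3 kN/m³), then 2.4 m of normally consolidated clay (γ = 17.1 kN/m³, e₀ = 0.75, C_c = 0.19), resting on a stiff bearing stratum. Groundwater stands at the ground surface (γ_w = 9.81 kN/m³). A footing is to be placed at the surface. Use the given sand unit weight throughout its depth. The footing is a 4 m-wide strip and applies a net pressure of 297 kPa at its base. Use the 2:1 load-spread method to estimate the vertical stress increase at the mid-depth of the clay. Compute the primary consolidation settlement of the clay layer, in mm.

Mid-depth of clay below the ground surface: z = 3.8 + 2.4/2 = 5 m.
Total vertical stress at mid-clay: σ_v = 19.3×3.8 + 17.1×1.2 = 93.86 kPa.
Pore pressure: u = 9.81×(5 − 0) = 49.05 kPa.
Initial effective stress: σ'_0 = σ_v − u = 93.86 − 49.05 = 44.81 kPa.
Stress increase at mid-clay by the 2:1 spreading method:
Δσ = qB/(B+z) = 297×4/(4+5) = 132 kPa
Final effective stress: σ'_f = σ'_0 + Δσ = 44.81 + 132 = 176.81 kPa.
Normally consolidated clay, so the full stress increment lies on the virgin compression line:
S_c = C_c·H/(1+e₀)·log₁₀(σ'_f/σ'_0) = 0.19×2.4/(1+0.75)×log₁₀(176.81/44.81)
    = 0.26057 × 0.59613 = 0.1553 m

S_c ≈ 155 mm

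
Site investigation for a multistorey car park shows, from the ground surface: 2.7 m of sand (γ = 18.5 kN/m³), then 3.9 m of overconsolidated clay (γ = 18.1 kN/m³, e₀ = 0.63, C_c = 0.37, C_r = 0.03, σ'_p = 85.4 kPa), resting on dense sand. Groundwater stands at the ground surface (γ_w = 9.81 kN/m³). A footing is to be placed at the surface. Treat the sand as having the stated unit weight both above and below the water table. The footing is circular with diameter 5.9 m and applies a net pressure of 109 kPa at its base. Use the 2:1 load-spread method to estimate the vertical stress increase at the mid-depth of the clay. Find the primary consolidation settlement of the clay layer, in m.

Mid-depth of clay below the ground surface: z = 2.7 + 3.9/2 = 4.65 m.
Total vertical stress at mid-clay: σ_v = 18.5×2.7 + 18.1×1.95 = 85.245 kPa.
Pore pressure: u = 9.81×(4.65 − 0) = 45.617 kPa.
Initial effective stress: σ'_0 = σ_v − u = 85.245 − 45.617 = 39.628 kPa.
Stress increase at mid-clay by the 2:1 spreading method:
Δσ ≈ qD²/(D+z)² = 109×5.9²/(5.9+4.65)² = 34.09 kPa
Final effective stress: σ'_f = 39.628 + 34.09 = 73.718 kPa.
σ'_f = 73.718 ≤ σ'_p = 85.4 kPa, so the clay remains overconsolidated and only the recompression index applies:
S_c = C_r·H/(1+e₀)·log₁₀(σ'_f/σ'_0) = 0.03×3.9/1.63×log₁₀(73.718/39.628)
    = 0.071778 × 0.26957 = 0.01935 m

S_c ≈ 0.0193 m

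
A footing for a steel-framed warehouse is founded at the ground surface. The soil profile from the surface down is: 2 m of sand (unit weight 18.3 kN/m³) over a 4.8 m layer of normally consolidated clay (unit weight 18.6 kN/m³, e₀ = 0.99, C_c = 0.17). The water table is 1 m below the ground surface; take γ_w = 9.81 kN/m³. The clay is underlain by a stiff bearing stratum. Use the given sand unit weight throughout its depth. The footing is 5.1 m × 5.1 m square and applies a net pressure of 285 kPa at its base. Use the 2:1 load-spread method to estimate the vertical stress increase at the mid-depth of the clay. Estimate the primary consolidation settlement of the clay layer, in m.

S_c ≈ 0.178 m

Mid-depth of clay below the ground surface: z = 2 + 4.8/2 = 4.4 m.
Total vertical stress at mid-clay: σ_v = 18.3×2 + 18.6×2.4 = 81.24 kPa.
Pore pressure: u = 9.81×(4.4 − 1) = 33.354 kPa.
Initial effective stress: σ'_0 = σ_v − u = 81.24 − 33.354 = 47.886 kPa.
Stress increase at mid-clay by the 2:1 spreading method:
Δσ = qBL/((B+z)(L+z)) = 285×5.1×5.1/((5.1+4.4)(5.1+4.4)) = 82.137 kPa
Final effective stress: σ'_f = σ'_0 + Δσ = 47.886 + 82.137 = 130.02 kPa.
Normally consolidated clay, so the full stress increment lies on the virgin compression line:
S_c = C_c·H/(1+e₀)·log₁₀(σ'_f/σ'_0) = 0.17×4.8/(1+0.99)×log₁₀(130.02/47.886)
    = 0.41005 × 0.4338 = 0.1779 m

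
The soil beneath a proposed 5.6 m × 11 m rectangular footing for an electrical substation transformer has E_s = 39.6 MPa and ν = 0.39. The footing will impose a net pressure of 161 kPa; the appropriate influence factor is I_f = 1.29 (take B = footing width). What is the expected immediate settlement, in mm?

S_e ≈ 24.9 mm

Immediate (elastic) settlement: S_e = q·B·(1−ν²)/E_s · I_f.
E_s = 39.6 MPa = 39600 kPa.
S_e = 161 × 5.6 × (1 − 0.39²) / 39600 × 1.29
    = 161 × 5.6 × 0.8479 / 39600 × 1.29
    = 0.0249 m = 24.9 mm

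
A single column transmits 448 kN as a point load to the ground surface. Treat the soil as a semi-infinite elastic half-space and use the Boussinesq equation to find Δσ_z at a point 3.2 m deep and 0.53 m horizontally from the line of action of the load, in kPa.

Δσ_z ≈ 19.5 kPa

Boussinesq vertical stress below a point load on an elastic half-space:
Δσ_z = 3P/(2πz²) · [1 + (r/z)²]^(−5/2)
r/z = 0.53/3.2 = 0.16562; [1+(r/z)²]^(−5/2) = 0.93458.
Δσ_z = 3×448/(2π×3.2²) × 0.93458 = 20.889 × 0.93458 = 19.52 kPa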